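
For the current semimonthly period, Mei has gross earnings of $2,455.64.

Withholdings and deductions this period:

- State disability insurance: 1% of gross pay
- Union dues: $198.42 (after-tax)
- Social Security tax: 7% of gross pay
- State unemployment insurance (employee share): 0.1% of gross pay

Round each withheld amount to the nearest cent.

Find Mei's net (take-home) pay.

Social Security tax: $2,455.64 × 0.07 = $171.89
State disability insurance: $2,455.64 × 0.01 = $24.56
State unemployment insurance (employee share): $2,455.64 × 0.001 = $2.46
Union dues: $198.42
Total deductions = $171.89 + $24.56 + $2.46 + $198.42 = $397.33
Net pay = $2,455.64 − $397.33 = $2,058.31

$2,058.31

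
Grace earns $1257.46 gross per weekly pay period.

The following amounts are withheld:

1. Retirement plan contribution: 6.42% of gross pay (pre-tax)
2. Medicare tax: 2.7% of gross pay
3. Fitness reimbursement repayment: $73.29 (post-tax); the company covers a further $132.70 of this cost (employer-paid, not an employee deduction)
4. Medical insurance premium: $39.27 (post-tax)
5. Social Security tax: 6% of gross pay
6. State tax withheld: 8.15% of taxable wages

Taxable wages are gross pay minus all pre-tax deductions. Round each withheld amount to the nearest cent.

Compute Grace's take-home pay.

Retirement plan contribution: $1257.46 × 0.0642 = $80.73
Taxable wages = $1257.46 − $80.73 = $1176.73
State tax withheld: $1176.73 × 0.0815 = $95.90
Social Security tax: $1257.46 × 0.06 = $75.45
Medicare tax: $1257.46 × 0.027 = $33.95
Medical insurance premium: $39.27
Fitness reimbursement repayment: $73.29
(Employer's $132.70 toward fitness reimbursement repayment is not withheld from the employee.)
Total deductions = $80.73 + $95.90 + $75.45 + $33.95 + $39.27 + $73.29 = $398.59
Net pay = $1257.46 − $398.59 = $858.87

$858.87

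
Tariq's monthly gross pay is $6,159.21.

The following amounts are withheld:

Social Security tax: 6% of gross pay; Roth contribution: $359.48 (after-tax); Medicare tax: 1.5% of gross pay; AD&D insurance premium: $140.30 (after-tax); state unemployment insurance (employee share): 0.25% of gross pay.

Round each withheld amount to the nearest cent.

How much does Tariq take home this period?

$5,182.09

Social Security tax: $6,159.21 × 0.06 = $369.55
State unemployment insurance (employee share): $6,159.21 × 0.0025 = $15.40
Medicare tax: $6,159.21 × 0.015 = $92.39
Roth contribution: $359.48
AD&D insurance premium: $140.30
Total deductions = $369.55 + $15.40 + $92.39 + $359.48 + $140.30 = $977.12
Net pay = $6,159.21 − $977.12 = $5,182.09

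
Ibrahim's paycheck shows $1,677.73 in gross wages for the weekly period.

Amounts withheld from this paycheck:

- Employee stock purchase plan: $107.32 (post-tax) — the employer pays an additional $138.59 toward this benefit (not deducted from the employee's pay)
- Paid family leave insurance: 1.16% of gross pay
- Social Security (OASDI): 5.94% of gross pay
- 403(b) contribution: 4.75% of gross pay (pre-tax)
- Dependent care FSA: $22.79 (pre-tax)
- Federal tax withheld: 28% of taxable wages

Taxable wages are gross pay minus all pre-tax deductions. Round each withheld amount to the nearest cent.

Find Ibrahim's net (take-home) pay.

$907.74

403(b) contribution: $1,677.73 × 0.0475 = $79.69
Dependent care FSA: $22.79
Pre-tax total = $79.69 + $22.79 = $102.48
Taxable wages = $1,677.73 − $102.48 = $1,575.25
Federal tax withheld: $1,575.25 × 0.28 = $441.07
Paid family leave insurance: $1,677.73 × 0.0116 = $19.46
Social Security (OASDI): $1,677.73 × 0.0594 = $99.66
Employee stock purchase plan: $107.32
(Employer's $138.59 toward employee stock purchase plan is not withheld from the employee.)
Total deductions = $79.69 + $22.79 + $441.07 + $19.46 + $99.66 + $107.32 = $769.99
Net pay = $1,677.73 − $769.99 = $907.74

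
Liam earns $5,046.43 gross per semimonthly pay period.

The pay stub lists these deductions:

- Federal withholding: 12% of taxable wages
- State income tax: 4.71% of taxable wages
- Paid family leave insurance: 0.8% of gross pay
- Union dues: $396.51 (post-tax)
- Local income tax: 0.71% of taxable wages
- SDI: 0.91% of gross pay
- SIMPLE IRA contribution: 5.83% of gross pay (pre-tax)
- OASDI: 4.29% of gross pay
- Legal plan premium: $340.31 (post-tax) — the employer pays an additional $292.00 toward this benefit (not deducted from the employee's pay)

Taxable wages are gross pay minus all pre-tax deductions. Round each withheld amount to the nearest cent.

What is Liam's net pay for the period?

$2,884.78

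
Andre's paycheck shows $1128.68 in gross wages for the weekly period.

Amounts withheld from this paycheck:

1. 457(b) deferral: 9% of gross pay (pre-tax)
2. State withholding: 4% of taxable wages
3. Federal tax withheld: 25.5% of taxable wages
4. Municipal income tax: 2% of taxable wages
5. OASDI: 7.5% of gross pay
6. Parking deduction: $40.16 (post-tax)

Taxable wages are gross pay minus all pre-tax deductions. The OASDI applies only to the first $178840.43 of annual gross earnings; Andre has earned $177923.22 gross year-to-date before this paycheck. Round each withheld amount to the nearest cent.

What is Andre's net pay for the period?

457(b) deferral: $1128.68 × 0.09 = $101.58
Taxable wages = $1128.68 − $101.58 = $1027.10
State withholding: $1027.10 × 0.04 = $41.08
Federal tax withheld: $1027.10 × 0.255 = $261.91
Municipal income tax: $1027.10 × 0.02 = $20.54
OASDI: only $178840.43 − $177923.22 = $917.21 of this check is subject → $917.21 × 0.075 = $68.79
Parking deduction: $40.16
Total deductions = $101.58 + $41.08 + $261.91 + $20.54 + $68.79 + $40.16 = $534.06
Net pay = $1128.68 − $534.06 = $594.62

$594.62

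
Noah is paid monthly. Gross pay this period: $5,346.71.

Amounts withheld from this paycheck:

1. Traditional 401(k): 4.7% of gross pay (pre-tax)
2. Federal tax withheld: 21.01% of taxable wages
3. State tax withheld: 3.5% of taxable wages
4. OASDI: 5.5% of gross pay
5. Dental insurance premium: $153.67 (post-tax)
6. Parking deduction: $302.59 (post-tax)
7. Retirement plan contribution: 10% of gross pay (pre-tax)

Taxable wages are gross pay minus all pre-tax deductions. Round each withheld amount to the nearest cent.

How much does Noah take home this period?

$2,692.57

Retirement plan contribution: $5,346.71 × 0.1 = $534.67
Traditional 401(k): $5,346.71 × 0.047 = $251.30
Pre-tax total = $534.67 + $251.30 = $785.97
Taxable wages = $5,346.71 − $785.97 = $4,560.74
Federal tax withheld: $4,560.74 × 0.2101 = $958.21
State tax withheld: $4,560.74 × 0.035 = $159.63
OASDI: $5,346.71 × 0.055 = $294.07
Dental insurance premium: $153.67
Parking deduction: $302.59
Total deductions = $534.67 + $251.30 + $958.21 + $159.63 + $294.07 + $153.67 + $302.59 = $2,654.14
Net pay = $5,346.71 − $2,654.14 = $2,692.57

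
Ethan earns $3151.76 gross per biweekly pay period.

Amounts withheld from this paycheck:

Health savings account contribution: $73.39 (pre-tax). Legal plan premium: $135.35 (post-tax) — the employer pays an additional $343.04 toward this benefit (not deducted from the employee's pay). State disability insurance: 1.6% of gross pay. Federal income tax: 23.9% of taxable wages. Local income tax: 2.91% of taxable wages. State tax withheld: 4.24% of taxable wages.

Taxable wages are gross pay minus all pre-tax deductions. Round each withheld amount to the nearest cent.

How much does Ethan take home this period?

$1936.76

Health savings account contribution: $73.39
Taxable wages = $3151.76 − $73.39 = $3078.37
Federal income tax: $3078.37 × 0.239 = $735.73
Local income tax: $3078.37 × 0.0291 = $89.58
State tax withheld: $3078.37 × 0.0424 = $130.52
State disability insurance: $3151.76 × 0.016 = $50.43
Legal plan premium: $135.35
(Employer's $343.04 toward legal plan premium is not withheld from the employee.)
Total deductions = $73.39 + $735.73 + $89.58 + $130.52 + $50.43 + $135.35 = $1215.00
Net pay = $3151.76 − $1215.00 = $1936.76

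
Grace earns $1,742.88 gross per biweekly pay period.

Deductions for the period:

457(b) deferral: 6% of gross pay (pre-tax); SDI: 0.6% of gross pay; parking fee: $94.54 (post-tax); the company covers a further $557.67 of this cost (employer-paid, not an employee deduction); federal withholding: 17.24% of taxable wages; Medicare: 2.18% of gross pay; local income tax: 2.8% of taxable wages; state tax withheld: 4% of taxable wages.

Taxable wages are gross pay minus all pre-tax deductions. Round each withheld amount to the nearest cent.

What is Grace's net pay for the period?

457(b) deferral: $1,742.88 × 0.06 = $104.57
Taxable wages = $1,742.88 − $104.57 = $1,638.31
State tax withheld: $1,638.31 × 0.04 = $65.53
Local income tax: $1,638.31 × 0.028 = $45.87
Federal withholding: $1,638.31 × 0.1724 = $282.44
SDI: $1,742.88 × 0.006 = $10.46
Medicare: $1,742.88 × 0.0218 = $37.99
Parking fee: $94.54
(Employer's $557.67 toward parking fee is not withheld from the employee.)
Total deductions = $104.57 + $65.53 + $45.87 + $282.44 + $10.46 + $37.99 + $94.54 = $641.40
Net pay = $1,742.88 − $641.40 = $1,101.48

$1,101.48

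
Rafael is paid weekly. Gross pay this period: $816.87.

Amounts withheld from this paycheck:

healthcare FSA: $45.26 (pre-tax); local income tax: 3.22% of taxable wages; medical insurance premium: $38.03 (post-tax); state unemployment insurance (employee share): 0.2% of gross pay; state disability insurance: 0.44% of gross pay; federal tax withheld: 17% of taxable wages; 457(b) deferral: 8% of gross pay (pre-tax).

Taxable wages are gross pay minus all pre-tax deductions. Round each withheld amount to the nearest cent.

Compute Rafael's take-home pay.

457(b) deferral: $816.87 × 0.08 = $65.35
Healthcare FSA: $45.26
Pre-tax total = $65.35 + $45.26 = $110.61
Taxable wages = $816.87 − $110.61 = $706.26
Federal tax withheld: $706.26 × 0.17 = $120.06
Local income tax: $706.26 × 0.0322 = $22.74
State unemployment insurance (employee share): $816.87 × 0.002 = $1.63
State disability insurance: $816.87 × 0.0044 = $3.59
Medical insurance premium: $38.03
Total deductions = $65.35 + $45.26 + $120.06 + $22.74 + $1.63 + $3.59 + $38.03 = $296.66
Net pay = $816.87 − $296.66 = $520.21

$520.21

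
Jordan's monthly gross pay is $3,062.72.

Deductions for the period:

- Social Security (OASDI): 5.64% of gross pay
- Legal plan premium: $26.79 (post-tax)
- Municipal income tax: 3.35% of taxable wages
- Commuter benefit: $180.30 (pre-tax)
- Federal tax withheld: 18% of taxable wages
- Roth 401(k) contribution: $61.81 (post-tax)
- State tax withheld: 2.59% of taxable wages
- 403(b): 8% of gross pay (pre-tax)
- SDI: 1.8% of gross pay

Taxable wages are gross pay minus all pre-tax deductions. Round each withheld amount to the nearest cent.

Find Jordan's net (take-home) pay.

403(b): $3,062.72 × 0.08 = $245.02
Commuter benefit: $180.30
Pre-tax total = $245.02 + $180.30 = $425.32
Taxable wages = $3,062.72 − $425.32 = $2,637.40
State tax withheld: $2,637.40 × 0.0259 = $68.31
Federal tax withheld: $2,637.40 × 0.18 = $474.73
Municipal income tax: $2,637.40 × 0.0335 = $88.35
Social Security (OASDI): $3,062.72 × 0.0564 = $172.74
SDI: $3,062.72 × 0.018 = $55.13
Roth 401(k) contribution: $61.81
Legal plan premium: $26.79
Total deductions = $245.02 + $180.30 + $68.31 + $474.73 + $88.35 + $172.74 + $55.13 + $61.81 + $26.79 = $1,373.18
Net pay = $3,062.72 − $1,373.18 = $1,689.54

$1,689.54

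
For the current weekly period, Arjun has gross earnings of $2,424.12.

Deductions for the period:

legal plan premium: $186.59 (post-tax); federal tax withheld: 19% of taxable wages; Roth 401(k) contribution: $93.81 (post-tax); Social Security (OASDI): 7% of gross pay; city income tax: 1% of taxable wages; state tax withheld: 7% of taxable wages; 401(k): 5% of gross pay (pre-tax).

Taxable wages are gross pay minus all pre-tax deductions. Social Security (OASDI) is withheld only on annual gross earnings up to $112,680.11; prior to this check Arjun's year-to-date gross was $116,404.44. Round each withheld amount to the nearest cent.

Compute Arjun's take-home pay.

401(k): $2,424.12 × 0.05 = $121.21
Taxable wages = $2,424.12 − $121.21 = $2,302.91
City income tax: $2,302.91 × 0.01 = $23.03
Federal tax withheld: $2,302.91 × 0.19 = $437.55
State tax withheld: $2,302.91 × 0.07 = $161.20
Social Security (OASDI): annual cap $112,680.11 already reached (YTD $116,404.44), so $0.00
Legal plan premium: $186.59
Roth 401(k) contribution: $93.81
Total deductions = $121.21 + $23.03 + $437.55 + $161.20 + $0.00 + $186.59 + $93.81 = $1,023.39
Net pay = $2,424.12 − $1,023.39 = $1,400.73

$1,400.73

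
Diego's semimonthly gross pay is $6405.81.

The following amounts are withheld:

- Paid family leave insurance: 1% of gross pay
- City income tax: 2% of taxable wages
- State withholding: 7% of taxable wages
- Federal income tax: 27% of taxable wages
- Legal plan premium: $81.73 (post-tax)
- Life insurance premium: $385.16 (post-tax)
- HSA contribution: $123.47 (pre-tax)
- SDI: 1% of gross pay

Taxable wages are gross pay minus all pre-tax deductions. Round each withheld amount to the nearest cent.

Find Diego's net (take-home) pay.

$3425.69

HSA contribution: $123.47
Taxable wages = $6405.81 − $123.47 = $6282.34
Federal income tax: $6282.34 × 0.27 = $1696.23
State withholding: $6282.34 × 0.07 = $439.76
City income tax: $6282.34 × 0.02 = $125.65
Paid family leave insurance: $6405.81 × 0.01 = $64.06
SDI: $6405.81 × 0.01 = $64.06
Life insurance premium: $385.16
Legal plan premium: $81.73
Total deductions = $123.47 + $1696.23 + $439.76 + $125.65 + $64.06 + $64.06 + $385.16 + $81.73 = $2980.12
Net pay = $6405.81 − $2980.12 = $3425.69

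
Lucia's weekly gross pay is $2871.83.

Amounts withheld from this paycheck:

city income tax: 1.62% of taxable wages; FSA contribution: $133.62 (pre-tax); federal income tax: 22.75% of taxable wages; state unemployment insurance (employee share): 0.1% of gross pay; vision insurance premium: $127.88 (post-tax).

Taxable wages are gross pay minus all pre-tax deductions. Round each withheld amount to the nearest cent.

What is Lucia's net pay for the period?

$1940.16

FSA contribution: $133.62
Taxable wages = $2871.83 − $133.62 = $2738.21
Federal income tax: $2738.21 × 0.2275 = $622.94
City income tax: $2738.21 × 0.0162 = $44.36
State unemployment insurance (employee share): $2871.83 × 0.001 = $2.87
Vision insurance premium: $127.88
Total deductions = $133.62 + $622.94 + $44.36 + $2.87 + $127.88 = $931.67
Net pay = $2871.83 − $931.67 = $1940.16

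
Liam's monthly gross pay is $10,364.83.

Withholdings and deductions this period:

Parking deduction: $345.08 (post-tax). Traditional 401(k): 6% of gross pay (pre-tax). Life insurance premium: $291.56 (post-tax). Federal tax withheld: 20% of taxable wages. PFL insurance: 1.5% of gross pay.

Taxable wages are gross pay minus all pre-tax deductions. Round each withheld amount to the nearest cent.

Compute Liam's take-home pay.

$7,002.24

Traditional 401(k): $10,364.83 × 0.06 = $621.89
Taxable wages = $10,364.83 − $621.89 = $9,742.94
Federal tax withheld: $9,742.94 × 0.2 = $1,948.59
PFL insurance: $10,364.83 × 0.015 = $155.47
Parking deduction: $345.08
Life insurance premium: $291.56
Total deductions = $621.89 + $1,948.59 + $155.47 + $345.08 + $291.56 = $3,362.59
Net pay = $10,364.83 − $3,362.59 = $7,002.24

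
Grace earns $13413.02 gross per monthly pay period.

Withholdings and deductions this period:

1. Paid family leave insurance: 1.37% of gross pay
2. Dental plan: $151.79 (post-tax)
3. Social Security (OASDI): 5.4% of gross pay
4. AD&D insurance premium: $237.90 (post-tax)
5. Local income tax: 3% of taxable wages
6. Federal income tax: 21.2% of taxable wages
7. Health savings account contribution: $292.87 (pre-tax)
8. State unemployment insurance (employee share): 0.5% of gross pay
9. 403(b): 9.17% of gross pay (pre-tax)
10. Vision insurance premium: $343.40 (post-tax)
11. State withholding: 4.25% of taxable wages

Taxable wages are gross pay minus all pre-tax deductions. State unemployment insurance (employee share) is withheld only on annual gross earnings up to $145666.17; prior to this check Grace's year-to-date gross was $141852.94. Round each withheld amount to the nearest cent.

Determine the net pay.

$6847.20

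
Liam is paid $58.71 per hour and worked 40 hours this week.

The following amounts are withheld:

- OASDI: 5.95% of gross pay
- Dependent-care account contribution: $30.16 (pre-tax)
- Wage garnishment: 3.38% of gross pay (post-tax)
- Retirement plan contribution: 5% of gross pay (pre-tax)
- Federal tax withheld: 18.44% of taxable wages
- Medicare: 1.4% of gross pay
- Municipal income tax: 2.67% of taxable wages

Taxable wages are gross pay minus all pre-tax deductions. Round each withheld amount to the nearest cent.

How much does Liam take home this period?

$1484.24

Gross pay: 40 × $58.71 = $2348.40
Dependent-care account contribution: $30.16
Retirement plan contribution: $2348.40 × 0.05 = $117.42
Pre-tax total = $30.16 + $117.42 = $147.58
Taxable wages = $2348.40 − $147.58 = $2200.82
Municipal income tax: $2200.82 × 0.0267 = $58.76
Federal tax withheld: $2200.82 × 0.1844 = $405.83
Medicare: $2348.40 × 0.014 = $32.88
OASDI: $2348.40 × 0.0595 = $139.73
Wage garnishment: $2348.40 × 0.0338 = $79.38
Total deductions = $30.16 + $117.42 + $58.76 + $405.83 + $32.88 + $139.73 + $79.38 = $864.16
Net pay = $2348.40 − $864.16 = $1484.24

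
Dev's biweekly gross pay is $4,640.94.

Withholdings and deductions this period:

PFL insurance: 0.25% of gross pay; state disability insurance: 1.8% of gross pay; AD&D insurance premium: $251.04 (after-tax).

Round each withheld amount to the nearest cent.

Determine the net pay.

PFL insurance: $4,640.94 × 0.0025 = $11.60
State disability insurance: $4,640.94 × 0.018 = $83.54
AD&D insurance premium: $251.04
Total deductions = $11.60 + $83.54 + $251.04 = $346.18
Net pay = $4,640.94 − $346.18 = $4,294.76

$4,294.76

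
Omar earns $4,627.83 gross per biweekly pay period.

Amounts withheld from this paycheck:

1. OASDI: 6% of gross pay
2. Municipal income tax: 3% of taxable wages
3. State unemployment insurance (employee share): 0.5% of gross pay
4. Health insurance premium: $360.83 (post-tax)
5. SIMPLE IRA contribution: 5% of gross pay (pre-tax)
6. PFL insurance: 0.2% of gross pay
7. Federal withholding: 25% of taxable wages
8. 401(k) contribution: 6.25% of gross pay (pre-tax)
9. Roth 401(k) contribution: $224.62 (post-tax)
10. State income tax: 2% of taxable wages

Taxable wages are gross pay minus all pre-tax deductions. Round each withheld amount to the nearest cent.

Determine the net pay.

$1,979.52

SIMPLE IRA contribution: $4,627.83 × 0.05 = $231.39
401(k) contribution: $4,627.83 × 0.0625 = $289.24
Pre-tax total = $231.39 + $289.24 = $520.63
Taxable wages = $4,627.83 − $520.63 = $4,107.20
State income tax: $4,107.20 × 0.02 = $82.14
Federal withholding: $4,107.20 × 0.25 = $1,026.80
Municipal income tax: $4,107.20 × 0.03 = $123.22
State unemployment insurance (employee share): $4,627.83 × 0.005 = $23.14
OASDI: $4,627.83 × 0.06 = $277.67
PFL insurance: $4,627.83 × 0.002 = $9.26
Roth 401(k) contribution: $224.62
Health insurance premium: $360.83
Total deductions = $231.39 + $289.24 + $82.14 + $1,026.80 + $123.22 + $23.14 + $277.67 + $9.26 + $224.62 + $360.83 = $2,648.31
Net pay = $4,627.83 − $2,648.31 = $1,979.52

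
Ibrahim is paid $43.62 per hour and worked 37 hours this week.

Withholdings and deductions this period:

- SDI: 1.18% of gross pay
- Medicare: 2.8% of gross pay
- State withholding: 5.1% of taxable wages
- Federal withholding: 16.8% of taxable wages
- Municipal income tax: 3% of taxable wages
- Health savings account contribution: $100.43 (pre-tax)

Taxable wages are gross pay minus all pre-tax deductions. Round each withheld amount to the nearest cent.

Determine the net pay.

$1,072.41

Gross pay: 37 × $43.62 = $1,613.94
Health savings account contribution: $100.43
Taxable wages = $1,613.94 − $100.43 = $1,513.51
State withholding: $1,513.51 × 0.051 = $77.19
Municipal income tax: $1,513.51 × 0.03 = $45.41
Federal withholding: $1,513.51 × 0.168 = $254.27
Medicare: $1,613.94 × 0.028 = $45.19
SDI: $1,613.94 × 0.0118 = $19.04
Total deductions = $100.43 + $77.19 + $45.41 + $254.27 + $45.19 + $19.04 = $541.53
Net pay = $1,613.94 − $541.53 = $1,072.41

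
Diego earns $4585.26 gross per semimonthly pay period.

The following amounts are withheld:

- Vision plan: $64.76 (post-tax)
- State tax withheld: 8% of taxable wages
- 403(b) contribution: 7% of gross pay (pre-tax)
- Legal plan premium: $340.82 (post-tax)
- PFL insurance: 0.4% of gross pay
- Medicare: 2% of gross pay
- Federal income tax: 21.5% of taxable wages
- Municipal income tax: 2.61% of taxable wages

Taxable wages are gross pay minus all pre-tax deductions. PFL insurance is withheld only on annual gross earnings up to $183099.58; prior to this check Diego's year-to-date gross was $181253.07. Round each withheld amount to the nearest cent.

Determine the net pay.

$2390.35

403(b) contribution: $4585.26 × 0.07 = $320.97
Taxable wages = $4585.26 − $320.97 = $4264.29
Federal income tax: $4264.29 × 0.215 = $916.82
State tax withheld: $4264.29 × 0.08 = $341.14
Municipal income tax: $4264.29 × 0.0261 = $111.30
Medicare: $4585.26 × 0.02 = $91.71
PFL insurance: only $183099.58 − $181253.07 = $1846.51 of this check is subject → $1846.51 × 0.004 = $7.39
Vision plan: $64.76
Legal plan premium: $340.82
Total deductions = $320.97 + $916.82 + $341.14 + $111.30 + $91.71 + $7.39 + $64.76 + $340.82 = $2194.91
Net pay = $4585.26 − $2194.91 = $2390.35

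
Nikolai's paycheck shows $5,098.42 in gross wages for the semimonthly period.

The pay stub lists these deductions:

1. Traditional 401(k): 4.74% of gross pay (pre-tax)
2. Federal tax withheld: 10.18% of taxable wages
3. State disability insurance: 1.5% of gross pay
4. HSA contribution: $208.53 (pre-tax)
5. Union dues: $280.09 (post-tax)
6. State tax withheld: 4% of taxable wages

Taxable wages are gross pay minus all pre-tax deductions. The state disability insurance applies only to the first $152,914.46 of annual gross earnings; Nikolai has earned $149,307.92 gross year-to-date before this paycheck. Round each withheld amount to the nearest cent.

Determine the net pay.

Traditional 401(k): $5,098.42 × 0.0474 = $241.67
HSA contribution: $208.53
Pre-tax total = $241.67 + $208.53 = $450.20
Taxable wages = $5,098.42 − $450.20 = $4,648.22
Federal tax withheld: $4,648.22 × 0.1018 = $473.19
State tax withheld: $4,648.22 × 0.04 = $185.93
State disability insurance: only $152,914.46 − $149,307.92 = $3,606.54 of this check is subject → $3,606.54 × 0.015 = $54.10
Union dues: $280.09
Total deductions = $241.67 + $208.53 + $473.19 + $185.93 + $54.10 + $280.09 = $1,443.51
Net pay = $5,098.42 − $1,443.51 = $3,654.91

$3,654.91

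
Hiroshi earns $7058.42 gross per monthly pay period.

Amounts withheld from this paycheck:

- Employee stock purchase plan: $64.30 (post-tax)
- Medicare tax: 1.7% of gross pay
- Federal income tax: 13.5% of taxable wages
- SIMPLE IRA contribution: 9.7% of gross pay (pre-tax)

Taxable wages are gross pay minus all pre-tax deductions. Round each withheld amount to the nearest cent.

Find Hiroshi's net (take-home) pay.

$5329.00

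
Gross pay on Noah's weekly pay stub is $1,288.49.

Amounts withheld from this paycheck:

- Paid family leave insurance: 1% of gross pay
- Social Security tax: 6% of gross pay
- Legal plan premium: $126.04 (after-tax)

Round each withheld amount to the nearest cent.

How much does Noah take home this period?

Social Security tax: $1,288.49 × 0.06 = $77.31
Paid family leave insurance: $1,288.49 × 0.01 = $12.88
Legal plan premium: $126.04
Total deductions = $77.31 + $12.88 + $126.04 = $216.23
Net pay = $1,288.49 − $216.23 = $1,072.26

$1,072.26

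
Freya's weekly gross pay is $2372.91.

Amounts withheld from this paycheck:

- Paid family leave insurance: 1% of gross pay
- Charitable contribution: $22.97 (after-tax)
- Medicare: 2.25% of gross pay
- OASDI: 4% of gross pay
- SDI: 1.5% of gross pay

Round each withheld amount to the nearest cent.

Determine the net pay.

$2142.31

OASDI: $2372.91 × 0.04 = $94.92
SDI: $2372.91 × 0.015 = $35.59
Medicare: $2372.91 × 0.0225 = $53.39
Paid family leave insurance: $2372.91 × 0.01 = $23.73
Charitable contribution: $22.97
Total deductions = $94.92 + $35.59 + $53.39 + $23.73 + $22.97 = $230.60
Net pay = $2372.91 − $230.60 = $2142.31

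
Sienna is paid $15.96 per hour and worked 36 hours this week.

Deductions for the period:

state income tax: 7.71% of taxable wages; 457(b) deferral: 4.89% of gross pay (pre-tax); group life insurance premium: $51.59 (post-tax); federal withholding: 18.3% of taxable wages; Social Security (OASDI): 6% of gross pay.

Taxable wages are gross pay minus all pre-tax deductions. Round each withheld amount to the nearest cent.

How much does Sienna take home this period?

$318.27

Gross pay: 36 × $15.96 = $574.56
457(b) deferral: $574.56 × 0.0489 = $28.10
Taxable wages = $574.56 − $28.10 = $546.46
Federal withholding: $546.46 × 0.183 = $100.00
State income tax: $546.46 × 0.0771 = $42.13
Social Security (OASDI): $574.56 × 0.06 = $34.47
Group life insurance premium: $51.59
Total deductions = $28.10 + $100.00 + $42.13 + $34.47 + $51.59 = $256.29
Net pay = $574.56 − $256.29 = $318.27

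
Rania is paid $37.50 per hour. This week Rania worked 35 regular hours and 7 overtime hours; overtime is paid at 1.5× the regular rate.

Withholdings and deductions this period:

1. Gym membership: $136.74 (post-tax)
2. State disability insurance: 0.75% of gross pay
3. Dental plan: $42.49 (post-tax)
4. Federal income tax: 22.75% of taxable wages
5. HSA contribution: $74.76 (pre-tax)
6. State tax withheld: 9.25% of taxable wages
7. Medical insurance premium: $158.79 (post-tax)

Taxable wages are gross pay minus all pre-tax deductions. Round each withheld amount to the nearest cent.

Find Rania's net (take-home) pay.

$758.60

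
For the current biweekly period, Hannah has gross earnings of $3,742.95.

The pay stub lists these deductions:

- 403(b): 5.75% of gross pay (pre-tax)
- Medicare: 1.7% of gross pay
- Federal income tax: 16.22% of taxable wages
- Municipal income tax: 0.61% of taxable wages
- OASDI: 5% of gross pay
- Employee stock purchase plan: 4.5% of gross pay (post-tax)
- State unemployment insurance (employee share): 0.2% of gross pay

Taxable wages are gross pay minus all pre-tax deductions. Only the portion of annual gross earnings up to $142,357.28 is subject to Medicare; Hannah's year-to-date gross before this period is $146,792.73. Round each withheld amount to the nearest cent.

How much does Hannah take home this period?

$2,570.94

403(b): $3,742.95 × 0.0575 = $215.22
Taxable wages = $3,742.95 − $215.22 = $3,527.73
Municipal income tax: $3,527.73 × 0.0061 = $21.52
Federal income tax: $3,527.73 × 0.1622 = $572.20
Medicare: annual cap $142,357.28 already reached (YTD $146,792.73), so $0.00
OASDI: $3,742.95 × 0.05 = $187.15
State unemployment insurance (employee share): $3,742.95 × 0.002 = $7.49
Employee stock purchase plan: $3,742.95 × 0.045 = $168.43
Total deductions = $215.22 + $21.52 + $572.20 + $0.00 + $187.15 + $7.49 + $168.43 = $1,172.01
Net pay = $3,742.95 − $1,172.01 = $2,570.94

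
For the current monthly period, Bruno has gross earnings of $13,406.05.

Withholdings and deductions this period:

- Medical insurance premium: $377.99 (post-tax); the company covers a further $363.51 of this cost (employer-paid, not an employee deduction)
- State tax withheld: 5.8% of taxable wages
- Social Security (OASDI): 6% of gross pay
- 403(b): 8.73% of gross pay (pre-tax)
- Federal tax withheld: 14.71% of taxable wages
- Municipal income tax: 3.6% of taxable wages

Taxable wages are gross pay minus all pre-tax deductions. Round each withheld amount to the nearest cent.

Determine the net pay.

403(b): $13,406.05 × 0.0873 = $1,170.35
Taxable wages = $13,406.05 − $1,170.35 = $12,235.70
Municipal income tax: $12,235.70 × 0.036 = $440.49
State tax withheld: $12,235.70 × 0.058 = $709.67
Federal tax withheld: $12,235.70 × 0.1471 = $1,799.87
Social Security (OASDI): $13,406.05 × 0.06 = $804.36
Medical insurance premium: $377.99
(Employer's $363.51 toward medical insurance premium is not withheld from the employee.)
Total deductions = $1,170.35 + $440.49 + $709.67 + $1,799.87 + $804.36 + $377.99 = $5,302.73
Net pay = $13,406.05 − $5,302.73 = $8,103.32

$8,103.32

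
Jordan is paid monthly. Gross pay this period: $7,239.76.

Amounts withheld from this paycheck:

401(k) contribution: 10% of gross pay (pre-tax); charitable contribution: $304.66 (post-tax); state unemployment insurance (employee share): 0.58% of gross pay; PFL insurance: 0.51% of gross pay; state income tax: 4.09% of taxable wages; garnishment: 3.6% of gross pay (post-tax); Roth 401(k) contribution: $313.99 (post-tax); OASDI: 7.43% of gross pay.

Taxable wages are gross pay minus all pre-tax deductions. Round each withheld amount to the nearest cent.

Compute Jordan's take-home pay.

$4,753.18

401(k) contribution: $7,239.76 × 0.1 = $723.98
Taxable wages = $7,239.76 − $723.98 = $6,515.78
State income tax: $6,515.78 × 0.0409 = $266.50
PFL insurance: $7,239.76 × 0.0051 = $36.92
State unemployment insurance (employee share): $7,239.76 × 0.0058 = $41.99
OASDI: $7,239.76 × 0.0743 = $537.91
Charitable contribution: $304.66
Roth 401(k) contribution: $313.99
Garnishment: $7,239.76 × 0.036 = $260.63
Total deductions = $723.98 + $266.50 + $36.92 + $41.99 + $537.91 + $304.66 + $313.99 + $260.63 = $2,486.58
Net pay = $7,239.76 − $2,486.58 = $4,753.18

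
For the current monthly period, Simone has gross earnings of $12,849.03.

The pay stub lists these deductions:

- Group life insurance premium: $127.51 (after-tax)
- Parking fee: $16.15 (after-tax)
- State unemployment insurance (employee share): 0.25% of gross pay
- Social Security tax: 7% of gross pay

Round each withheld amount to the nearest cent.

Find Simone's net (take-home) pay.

State unemployment insurance (employee share): $12,849.03 × 0.0025 = $32.12
Social Security tax: $12,849.03 × 0.07 = $899.43
Group life insurance premium: $127.51
Parking fee: $16.15
Total deductions = $32.12 + $899.43 + $127.51 + $16.15 = $1,075.21
Net pay = $12,849.03 − $1,075.21 = $11,773.82

$11,773.82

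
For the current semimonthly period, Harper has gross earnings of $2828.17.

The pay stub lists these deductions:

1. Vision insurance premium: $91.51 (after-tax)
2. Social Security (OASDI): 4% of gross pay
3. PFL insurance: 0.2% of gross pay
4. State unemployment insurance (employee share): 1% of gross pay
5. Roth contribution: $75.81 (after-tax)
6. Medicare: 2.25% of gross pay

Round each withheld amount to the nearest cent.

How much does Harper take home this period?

$2450.15

Medicare: $2828.17 × 0.0225 = $63.63
PFL insurance: $2828.17 × 0.002 = $5.66
Social Security (OASDI): $2828.17 × 0.04 = $113.13
State unemployment insurance (employee share): $2828.17 × 0.01 = $28.28
Roth contribution: $75.81
Vision insurance premium: $91.51
Total deductions = $63.63 + $5.66 + $113.13 + $28.28 + $75.81 + $91.51 = $378.02
Net pay = $2828.17 − $378.02 = $2450.15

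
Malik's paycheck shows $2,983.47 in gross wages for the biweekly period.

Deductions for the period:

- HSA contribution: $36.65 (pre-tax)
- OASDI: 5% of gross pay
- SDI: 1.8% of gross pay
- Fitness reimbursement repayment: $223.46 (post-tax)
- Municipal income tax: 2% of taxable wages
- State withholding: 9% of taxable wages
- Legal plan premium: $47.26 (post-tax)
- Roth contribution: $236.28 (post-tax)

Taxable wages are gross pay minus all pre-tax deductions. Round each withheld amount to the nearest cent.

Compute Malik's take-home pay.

HSA contribution: $36.65
Taxable wages = $2,983.47 − $36.65 = $2,946.82
Municipal income tax: $2,946.82 × 0.02 = $58.94
State withholding: $2,946.82 × 0.09 = $265.21
SDI: $2,983.47 × 0.018 = $53.70
OASDI: $2,983.47 × 0.05 = $149.17
Fitness reimbursement repayment: $223.46
Legal plan premium: $47.26
Roth contribution: $236.28
Total deductions = $36.65 + $58.94 + $265.21 + $53.70 + $149.17 + $223.46 + $47.26 + $236.28 = $1,070.67
Net pay = $2,983.47 − $1,070.67 = $1,912.80

$1,912.80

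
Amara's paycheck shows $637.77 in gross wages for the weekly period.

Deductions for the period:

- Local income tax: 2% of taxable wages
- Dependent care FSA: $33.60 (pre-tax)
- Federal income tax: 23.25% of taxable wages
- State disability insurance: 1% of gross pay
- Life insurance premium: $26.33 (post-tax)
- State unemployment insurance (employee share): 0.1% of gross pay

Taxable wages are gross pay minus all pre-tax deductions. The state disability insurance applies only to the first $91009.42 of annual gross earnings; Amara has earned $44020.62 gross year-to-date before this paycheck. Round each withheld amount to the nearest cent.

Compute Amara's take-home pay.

$418.27

Dependent care FSA: $33.60
Taxable wages = $637.77 − $33.60 = $604.17
Federal income tax: $604.17 × 0.2325 = $140.47
Local income tax: $604.17 × 0.02 = $12.08
State unemployment insurance (employee share): $637.77 × 0.001 = $0.64
State disability insurance: cap not yet reached, full $637.77 is subject → $637.77 × 0.01 = $6.38
Life insurance premium: $26.33
Total deductions = $33.60 + $140.47 + $12.08 + $0.64 + $6.38 + $26.33 = $219.50
Net pay = $637.77 − $219.50 = $418.27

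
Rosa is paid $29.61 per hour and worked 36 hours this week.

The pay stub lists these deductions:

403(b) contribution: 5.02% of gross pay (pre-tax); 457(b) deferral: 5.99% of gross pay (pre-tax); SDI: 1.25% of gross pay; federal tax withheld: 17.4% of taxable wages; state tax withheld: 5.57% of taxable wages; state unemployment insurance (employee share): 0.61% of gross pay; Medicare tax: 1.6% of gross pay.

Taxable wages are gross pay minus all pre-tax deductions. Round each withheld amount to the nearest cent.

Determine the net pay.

$693.82

Gross pay: 36 × $29.61 = $1065.96
403(b) contribution: $1065.96 × 0.0502 = $53.51
457(b) deferral: $1065.96 × 0.0599 = $63.85
Pre-tax total = $53.51 + $63.85 = $117.36
Taxable wages = $1065.96 − $117.36 = $948.60
Federal tax withheld: $948.60 × 0.174 = $165.06
State tax withheld: $948.60 × 0.0557 = $52.84
SDI: $1065.96 × 0.0125 = $13.32
State unemployment insurance (employee share): $1065.96 × 0.0061 = $6.50
Medicare tax: $1065.96 × 0.016 = $17.06
Total deductions = $53.51 + $63.85 + $165.06 + $52.84 + $13.32 + $6.50 + $17.06 = $372.14
Net pay = $1065.96 − $372.14 = $693.82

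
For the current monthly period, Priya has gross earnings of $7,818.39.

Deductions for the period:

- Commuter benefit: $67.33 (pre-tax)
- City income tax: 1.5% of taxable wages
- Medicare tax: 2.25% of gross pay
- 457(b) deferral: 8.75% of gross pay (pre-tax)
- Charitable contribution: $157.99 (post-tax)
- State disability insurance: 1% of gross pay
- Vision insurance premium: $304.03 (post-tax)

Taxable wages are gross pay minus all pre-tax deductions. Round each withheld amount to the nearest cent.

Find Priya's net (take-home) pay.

$6,244.84

Commuter benefit: $67.33
457(b) deferral: $7,818.39 × 0.0875 = $684.11
Pre-tax total = $67.33 + $684.11 = $751.44
Taxable wages = $7,818.39 − $751.44 = $7,066.95
City income tax: $7,066.95 × 0.015 = $106.00
State disability insurance: $7,818.39 × 0.01 = $78.18
Medicare tax: $7,818.39 × 0.0225 = $175.91
Charitable contribution: $157.99
Vision insurance premium: $304.03
Total deductions = $67.33 + $684.11 + $106.00 + $78.18 + $175.91 + $157.99 + $304.03 = $1,573.55
Net pay = $7,818.39 − $1,573.55 = $6,244.84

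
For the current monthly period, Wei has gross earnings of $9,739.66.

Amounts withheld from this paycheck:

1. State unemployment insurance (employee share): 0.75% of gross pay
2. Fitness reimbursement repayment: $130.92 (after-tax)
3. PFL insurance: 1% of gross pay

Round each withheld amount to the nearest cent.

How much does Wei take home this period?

$9,438.29

PFL insurance: $9,739.66 × 0.01 = $97.40
State unemployment insurance (employee share): $9,739.66 × 0.0075 = $73.05
Fitness reimbursement repayment: $130.92
Total deductions = $97.40 + $73.05 + $130.92 = $301.37
Net pay = $9,739.66 − $301.37 = $9,438.29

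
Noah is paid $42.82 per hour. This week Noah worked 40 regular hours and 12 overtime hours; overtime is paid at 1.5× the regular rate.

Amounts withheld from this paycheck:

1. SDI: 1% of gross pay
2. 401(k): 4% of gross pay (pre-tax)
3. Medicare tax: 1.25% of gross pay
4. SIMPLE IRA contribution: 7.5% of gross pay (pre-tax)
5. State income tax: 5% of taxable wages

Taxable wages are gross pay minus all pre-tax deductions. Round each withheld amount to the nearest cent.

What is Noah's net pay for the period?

Regular pay: 40 × $42.82 = $1,712.80
Overtime pay: 12 × $42.82 × 1.5 = $770.76
Gross pay = $1,712.80 + $770.76 = $2,483.56
401(k): $2,483.56 × 0.04 = $99.34
SIMPLE IRA contribution: $2,483.56 × 0.075 = $186.27
Pre-tax total = $99.34 + $186.27 = $285.61
Taxable wages = $2,483.56 − $285.61 = $2,197.95
State income tax: $2,197.95 × 0.05 = $109.90
Medicare tax: $2,483.56 × 0.0125 = $31.04
SDI: $2,483.56 × 0.01 = $24.84
Total deductions = $99.34 + $186.27 + $109.90 + $31.04 + $24.84 = $451.39
Net pay = $2,483.56 − $451.39 = $2,032.17

$2,032.17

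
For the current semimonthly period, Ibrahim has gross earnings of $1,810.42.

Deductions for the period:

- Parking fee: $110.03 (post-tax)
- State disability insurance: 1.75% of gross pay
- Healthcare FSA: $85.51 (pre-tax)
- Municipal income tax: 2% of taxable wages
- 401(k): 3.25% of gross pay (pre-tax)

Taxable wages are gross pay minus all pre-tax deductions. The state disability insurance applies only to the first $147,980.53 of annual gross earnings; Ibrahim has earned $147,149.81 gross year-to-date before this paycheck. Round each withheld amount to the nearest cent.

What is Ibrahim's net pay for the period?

$1,508.18

Healthcare FSA: $85.51
401(k): $1,810.42 × 0.0325 = $58.84
Pre-tax total = $85.51 + $58.84 = $144.35
Taxable wages = $1,810.42 − $144.35 = $1,666.07
Municipal income tax: $1,666.07 × 0.02 = $33.32
State disability insurance: only $147,980.53 − $147,149.81 = $830.72 of this check is subject → $830.72 × 0.0175 = $14.54
Parking fee: $110.03
Total deductions = $85.51 + $58.84 + $33.32 + $14.54 + $110.03 = $302.24
Net pay = $1,810.42 − $302.24 = $1,508.18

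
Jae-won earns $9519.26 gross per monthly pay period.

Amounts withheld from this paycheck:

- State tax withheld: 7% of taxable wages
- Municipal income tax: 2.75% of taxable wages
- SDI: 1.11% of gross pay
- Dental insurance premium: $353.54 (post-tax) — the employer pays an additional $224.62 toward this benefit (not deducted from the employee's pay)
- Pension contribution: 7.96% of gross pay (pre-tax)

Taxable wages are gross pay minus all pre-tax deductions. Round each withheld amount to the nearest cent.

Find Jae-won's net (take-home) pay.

Pension contribution: $9519.26 × 0.0796 = $757.73
Taxable wages = $9519.26 − $757.73 = $8761.53
State tax withheld: $8761.53 × 0.07 = $613.31
Municipal income tax: $8761.53 × 0.0275 = $240.94
SDI: $9519.26 × 0.0111 = $105.66
Dental insurance premium: $353.54
(Employer's $224.62 toward dental insurance premium is not withheld from the employee.)
Total deductions = $757.73 + $613.31 + $240.94 + $105.66 + $353.54 = $2071.18
Net pay = $9519.26 − $2071.18 = $7448.08

$7448.08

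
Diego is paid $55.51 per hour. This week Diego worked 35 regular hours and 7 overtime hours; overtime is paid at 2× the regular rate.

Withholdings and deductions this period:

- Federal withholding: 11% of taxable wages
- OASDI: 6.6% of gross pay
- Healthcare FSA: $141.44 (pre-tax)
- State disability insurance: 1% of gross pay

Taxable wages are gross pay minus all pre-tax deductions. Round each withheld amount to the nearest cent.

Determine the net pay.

Regular pay: 35 × $55.51 = $1,942.85
Overtime pay: 7 × $55.51 × 2 = $777.14
Gross pay = $1,942.85 + $777.14 = $2,719.99
Healthcare FSA: $141.44
Taxable wages = $2,719.99 − $141.44 = $2,578.55
Federal withholding: $2,578.55 × 0.11 = $283.64
State disability insurance: $2,719.99 × 0.01 = $27.20
OASDI: $2,719.99 × 0.066 = $179.52
Total deductions = $141.44 + $283.64 + $27.20 + $179.52 = $631.80
Net pay = $2,719.99 − $631.80 = $2,088.19

$2,088.19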